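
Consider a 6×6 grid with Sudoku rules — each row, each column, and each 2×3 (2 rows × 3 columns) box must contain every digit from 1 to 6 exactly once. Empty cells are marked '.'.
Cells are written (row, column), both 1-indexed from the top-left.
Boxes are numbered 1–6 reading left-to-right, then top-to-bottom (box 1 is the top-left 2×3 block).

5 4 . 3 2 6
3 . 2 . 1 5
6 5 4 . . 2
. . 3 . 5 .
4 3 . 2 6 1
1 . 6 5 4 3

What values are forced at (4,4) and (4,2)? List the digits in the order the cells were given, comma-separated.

6,1

For (4,4):
  Consider where 6 can go in box 4.
  (3,4) is out (row 3 already has a 6).
  (3,5) is out (row 3 already has a 6).
  (4,6) is out (column 6 already has a 6).
  So the only cell in box 4 that can hold 6 is (4,4).
  So (4,4) = 6.
For (4,2):
  Consider where 1 can go in box 3.
  (4,1) is out (column 1 already has a 1).
  So the only cell in box 3 that can hold 1 is (4,2).
  So (4,2) = 1.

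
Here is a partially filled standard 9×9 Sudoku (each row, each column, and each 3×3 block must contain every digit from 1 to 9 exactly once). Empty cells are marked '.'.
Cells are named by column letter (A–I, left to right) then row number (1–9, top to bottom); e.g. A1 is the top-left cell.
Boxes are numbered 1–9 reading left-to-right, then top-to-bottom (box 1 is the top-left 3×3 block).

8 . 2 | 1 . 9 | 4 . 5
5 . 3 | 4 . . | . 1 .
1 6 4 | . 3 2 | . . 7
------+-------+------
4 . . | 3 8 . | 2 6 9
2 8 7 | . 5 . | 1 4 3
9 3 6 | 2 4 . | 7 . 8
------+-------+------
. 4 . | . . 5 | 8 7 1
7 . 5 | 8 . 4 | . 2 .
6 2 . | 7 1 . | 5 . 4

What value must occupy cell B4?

5

Cell B4 itself could take any of {1, 5} by direct elimination.
Consider where 5 can go in box 4.
C4 is out (column C already has a 5).
So the only cell in box 4 that can hold 5 is B4.
Therefore B4 = 5.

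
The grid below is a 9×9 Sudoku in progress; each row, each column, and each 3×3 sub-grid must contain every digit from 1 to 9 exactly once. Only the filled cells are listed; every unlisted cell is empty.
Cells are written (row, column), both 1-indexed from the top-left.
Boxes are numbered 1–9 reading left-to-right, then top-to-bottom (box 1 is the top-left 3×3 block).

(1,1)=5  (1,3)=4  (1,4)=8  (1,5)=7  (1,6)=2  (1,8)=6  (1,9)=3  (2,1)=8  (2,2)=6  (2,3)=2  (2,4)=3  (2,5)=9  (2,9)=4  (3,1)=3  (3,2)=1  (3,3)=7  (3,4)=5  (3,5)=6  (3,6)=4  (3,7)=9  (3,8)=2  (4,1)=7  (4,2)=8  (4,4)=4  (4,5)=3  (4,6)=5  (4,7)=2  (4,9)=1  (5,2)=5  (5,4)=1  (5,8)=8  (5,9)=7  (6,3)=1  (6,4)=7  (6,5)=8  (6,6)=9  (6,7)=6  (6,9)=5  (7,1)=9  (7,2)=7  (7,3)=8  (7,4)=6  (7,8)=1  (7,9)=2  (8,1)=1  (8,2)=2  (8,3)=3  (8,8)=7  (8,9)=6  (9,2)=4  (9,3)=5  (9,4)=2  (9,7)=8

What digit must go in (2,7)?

7

Cell (2,7) itself could take any of {1, 5, 7} by direct elimination.
Consider where 7 can go in column 7.
(1,7) is out (row 1 already has a 7).
(5,7) is out (row 5 already has a 7).
(7,7) is out (row 7 already has a 7).
(8,7) is out (row 8 already has a 7).
So the only cell in column 7 that can hold 7 is (2,7).
Therefore (2,7) = 7.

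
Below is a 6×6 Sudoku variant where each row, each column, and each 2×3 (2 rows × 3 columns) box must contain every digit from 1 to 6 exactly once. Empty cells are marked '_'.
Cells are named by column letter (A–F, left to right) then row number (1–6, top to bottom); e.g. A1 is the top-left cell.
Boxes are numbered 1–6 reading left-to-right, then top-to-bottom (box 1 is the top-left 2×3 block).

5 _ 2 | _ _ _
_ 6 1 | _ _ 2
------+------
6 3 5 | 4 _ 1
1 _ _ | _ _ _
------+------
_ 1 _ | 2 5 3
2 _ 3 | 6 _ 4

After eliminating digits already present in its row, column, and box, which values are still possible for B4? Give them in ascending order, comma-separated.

2,4

Row 4 already contains {1}.
Column B already contains {1, 3, 6}.
Its 2×3 block (box 3) already contains {1, 3, 5, 6}.
Removing those from 1–6 leaves {2, 4} as the candidates for B4.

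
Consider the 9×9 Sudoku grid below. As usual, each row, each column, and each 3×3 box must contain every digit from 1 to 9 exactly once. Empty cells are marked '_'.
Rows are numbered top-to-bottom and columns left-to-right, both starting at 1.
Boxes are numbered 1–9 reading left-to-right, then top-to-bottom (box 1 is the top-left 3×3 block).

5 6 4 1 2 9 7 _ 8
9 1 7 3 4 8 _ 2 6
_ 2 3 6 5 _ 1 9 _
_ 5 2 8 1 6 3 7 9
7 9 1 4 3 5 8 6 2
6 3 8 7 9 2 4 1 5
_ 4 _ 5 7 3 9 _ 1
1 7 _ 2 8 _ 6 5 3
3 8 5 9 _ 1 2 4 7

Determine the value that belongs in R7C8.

8

Row 7 already contains {1, 3, 4, 5, 7, 9}.
Column 8 already contains {1, 2, 4, 5, 6, 7, 9}.
Its 3×3 block (box 9) already contains {1, 2, 3, 4, 5, 6, 7, 9}.
The only value from 1–9 not eliminated is 8, so R7C8 = 8.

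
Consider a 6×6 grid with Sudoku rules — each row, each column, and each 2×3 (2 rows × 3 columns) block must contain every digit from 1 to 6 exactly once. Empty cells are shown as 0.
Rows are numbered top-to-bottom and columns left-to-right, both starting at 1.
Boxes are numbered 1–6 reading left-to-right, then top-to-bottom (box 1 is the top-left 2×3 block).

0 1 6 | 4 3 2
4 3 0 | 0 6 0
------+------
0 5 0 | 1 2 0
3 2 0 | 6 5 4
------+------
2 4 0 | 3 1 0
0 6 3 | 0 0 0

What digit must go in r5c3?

5

Row 5 already contains {1, 2, 3, 4}.
Column 3 already contains {3, 6}.
Its 2×3 block (box 5) already contains {2, 3, 4, 6}.
The only value from 1–6 not eliminated is 5, so r5c3 = 5.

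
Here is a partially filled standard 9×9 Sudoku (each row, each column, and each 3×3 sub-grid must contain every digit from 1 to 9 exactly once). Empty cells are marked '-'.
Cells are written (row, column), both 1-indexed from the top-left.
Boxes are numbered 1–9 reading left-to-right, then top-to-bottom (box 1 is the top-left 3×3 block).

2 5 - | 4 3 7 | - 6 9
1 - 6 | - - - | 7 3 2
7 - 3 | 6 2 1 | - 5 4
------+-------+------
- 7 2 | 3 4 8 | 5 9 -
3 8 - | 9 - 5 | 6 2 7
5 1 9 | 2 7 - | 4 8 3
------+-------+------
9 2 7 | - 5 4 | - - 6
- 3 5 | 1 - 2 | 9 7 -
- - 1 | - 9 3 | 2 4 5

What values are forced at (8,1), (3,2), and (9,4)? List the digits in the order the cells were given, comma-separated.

4,9,7

For (8,1):
  Consider where 4 can go in row 8.
  (8,5) is out (column 5 already has a 4).
  (8,9) is out (column 9 already has a 4).
  So the only cell in row 8 that can hold 4 is (8,1).
  So (8,1) = 4.
For (3,2):
  Row 3 already contains {1, 2, 3, 4, 5, 6, 7}.
  Column 2 already contains {1, 2, 3, 5, 7, 8}.
  Its 3×3 block (box 1) already contains {1, 2, 3, 5, 6, 7}.
  The only value from 1–9 not eliminated is 9, so (3,2) = 9.
For (9,4):
  Consider where 7 can go in column 4.
  (2,4) is out (row 2 already has a 7).
  (7,4) is out (row 7 already has a 7).
  So the only cell in column 4 that can hold 7 is (9,4).
  So (9,4) = 7.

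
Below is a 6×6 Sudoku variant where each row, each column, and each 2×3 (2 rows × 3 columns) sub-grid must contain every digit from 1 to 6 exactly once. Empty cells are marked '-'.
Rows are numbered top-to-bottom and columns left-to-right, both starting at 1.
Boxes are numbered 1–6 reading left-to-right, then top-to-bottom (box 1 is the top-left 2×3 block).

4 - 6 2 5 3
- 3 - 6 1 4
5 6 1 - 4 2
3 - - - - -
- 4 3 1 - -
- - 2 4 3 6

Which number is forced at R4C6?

Cell R4C6 itself could take any of {1, 5} by direct elimination.
Consider where 1 can go in row 4.
R4C2 is out (box 3 already has a 1).
R4C3 is out (column 3 already has a 1).
R4C4 is out (column 4 already has a 1).
R4C5 is out (column 5 already has a 1).
So the only cell in row 4 that can hold 1 is R4C6.
Therefore R4C6 = 1.

1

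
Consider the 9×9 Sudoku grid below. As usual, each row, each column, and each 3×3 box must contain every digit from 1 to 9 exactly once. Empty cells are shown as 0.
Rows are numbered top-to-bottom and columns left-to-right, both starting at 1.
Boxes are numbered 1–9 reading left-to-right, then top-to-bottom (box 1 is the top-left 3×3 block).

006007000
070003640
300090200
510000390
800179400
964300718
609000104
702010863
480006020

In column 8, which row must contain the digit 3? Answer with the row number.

1

Consider where 3 can go in column 8.
r3c8 is out (row 3 already has a 3).
r5c8 is out (box 6 already has a 3).
r7c8 is out (box 9 already has a 3).
So the only cell in column 8 that can hold 3 is r1c8.
That is row 1.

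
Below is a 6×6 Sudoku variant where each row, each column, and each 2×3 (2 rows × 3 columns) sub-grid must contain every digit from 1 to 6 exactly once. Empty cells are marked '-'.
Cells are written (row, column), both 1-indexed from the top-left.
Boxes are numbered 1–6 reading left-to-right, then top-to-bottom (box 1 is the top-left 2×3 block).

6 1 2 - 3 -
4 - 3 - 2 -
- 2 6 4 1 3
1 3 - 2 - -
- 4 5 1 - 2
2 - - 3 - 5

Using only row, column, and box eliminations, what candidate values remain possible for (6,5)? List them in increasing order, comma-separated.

Row 6 already contains {2, 3, 5}.
Column 5 already contains {1, 2, 3}.
Its 2×3 block (box 6) already contains {1, 2, 3, 5}.
Removing those from 1–6 leaves {4, 6} as the candidates for (6,5).

4,6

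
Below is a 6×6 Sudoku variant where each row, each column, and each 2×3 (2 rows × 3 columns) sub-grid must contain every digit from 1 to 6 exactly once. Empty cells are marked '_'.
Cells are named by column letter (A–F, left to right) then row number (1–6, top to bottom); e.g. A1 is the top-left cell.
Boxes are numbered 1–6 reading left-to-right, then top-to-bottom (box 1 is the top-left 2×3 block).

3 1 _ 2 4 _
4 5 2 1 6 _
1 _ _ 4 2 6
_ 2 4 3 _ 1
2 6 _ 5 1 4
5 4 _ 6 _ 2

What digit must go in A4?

6

Row 4 already contains {1, 2, 3, 4}.
Column A already contains {1, 2, 3, 4, 5}.
Its 2×3 block (box 3) already contains {1, 2, 4}.
The only value from 1–6 not eliminated is 6, so A4 = 6.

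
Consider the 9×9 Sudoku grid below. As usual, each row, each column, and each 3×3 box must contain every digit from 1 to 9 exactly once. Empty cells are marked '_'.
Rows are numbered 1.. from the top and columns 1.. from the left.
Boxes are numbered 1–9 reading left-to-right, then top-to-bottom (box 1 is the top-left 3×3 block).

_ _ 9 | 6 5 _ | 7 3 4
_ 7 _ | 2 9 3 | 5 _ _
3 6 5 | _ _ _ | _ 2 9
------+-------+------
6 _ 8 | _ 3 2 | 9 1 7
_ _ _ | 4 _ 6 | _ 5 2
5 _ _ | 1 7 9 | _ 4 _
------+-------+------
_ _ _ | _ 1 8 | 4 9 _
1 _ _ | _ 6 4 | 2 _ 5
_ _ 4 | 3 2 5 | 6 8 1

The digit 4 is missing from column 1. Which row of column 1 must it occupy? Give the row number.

2

Consider where 4 can go in column 1.
row 1, column 1 is out (row 1 already has a 4).
row 5, column 1 is out (row 5 already has a 4).
row 7, column 1 is out (row 7 already has a 4).
row 9, column 1 is out (row 9 already has a 4).
So the only cell in column 1 that can hold 4 is row 2, column 1.
That is row 2.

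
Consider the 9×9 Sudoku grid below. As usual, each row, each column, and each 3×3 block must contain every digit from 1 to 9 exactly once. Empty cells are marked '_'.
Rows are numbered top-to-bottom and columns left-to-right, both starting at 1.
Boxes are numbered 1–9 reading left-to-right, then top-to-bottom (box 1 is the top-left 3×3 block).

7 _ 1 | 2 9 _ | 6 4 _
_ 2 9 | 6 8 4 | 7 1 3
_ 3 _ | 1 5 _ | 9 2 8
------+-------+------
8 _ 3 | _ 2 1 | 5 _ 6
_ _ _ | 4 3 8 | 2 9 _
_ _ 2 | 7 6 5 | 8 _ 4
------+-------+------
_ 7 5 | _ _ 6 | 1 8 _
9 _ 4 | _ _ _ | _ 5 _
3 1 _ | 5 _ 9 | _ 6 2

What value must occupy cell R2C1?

5

Row 2 already contains {1, 2, 3, 4, 6, 7, 8, 9}.
Column 1 already contains {3, 7, 8, 9}.
Its 3×3 block (box 1) already contains {1, 2, 3, 7, 9}.
The only value from 1–9 not eliminated is 5, so R2C1 = 5.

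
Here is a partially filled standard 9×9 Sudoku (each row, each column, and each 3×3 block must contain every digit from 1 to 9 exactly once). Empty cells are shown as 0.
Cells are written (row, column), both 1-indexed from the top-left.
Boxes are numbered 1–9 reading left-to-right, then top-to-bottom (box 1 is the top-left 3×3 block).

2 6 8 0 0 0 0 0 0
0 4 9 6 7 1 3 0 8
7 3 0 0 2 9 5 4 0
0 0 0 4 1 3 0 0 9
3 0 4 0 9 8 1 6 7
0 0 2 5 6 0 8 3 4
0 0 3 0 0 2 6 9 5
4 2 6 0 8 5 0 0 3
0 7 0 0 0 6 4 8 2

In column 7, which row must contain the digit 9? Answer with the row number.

1

Consider where 9 can go in column 7.
(4,7) is out (row 4 already has a 9).
(8,7) is out (box 9 already has a 9).
So the only cell in column 7 that can hold 9 is (1,7).
That is row 1.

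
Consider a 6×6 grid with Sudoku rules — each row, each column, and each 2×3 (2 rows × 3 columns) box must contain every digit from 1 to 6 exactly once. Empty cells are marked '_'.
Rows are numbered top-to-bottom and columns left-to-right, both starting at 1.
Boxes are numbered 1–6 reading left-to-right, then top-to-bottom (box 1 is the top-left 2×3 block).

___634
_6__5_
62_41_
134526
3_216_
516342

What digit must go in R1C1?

Row 1 already contains {3, 4, 6}.
Column 1 already contains {1, 3, 5, 6}.
Its 2×3 block (box 1) already contains {6}.
The only value from 1–6 not eliminated is 2, so R1C1 = 2.

2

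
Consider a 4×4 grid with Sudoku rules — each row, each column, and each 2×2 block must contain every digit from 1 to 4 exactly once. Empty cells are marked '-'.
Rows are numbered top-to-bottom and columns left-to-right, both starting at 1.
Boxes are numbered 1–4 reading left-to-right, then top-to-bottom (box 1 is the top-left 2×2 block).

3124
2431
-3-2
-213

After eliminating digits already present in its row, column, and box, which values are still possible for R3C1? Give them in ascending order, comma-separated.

Row 3 already contains {2, 3}.
Column 1 already contains {2, 3}.
Its 2×2 block (box 3) already contains {2, 3}.
Removing those from 1–4 leaves {1, 4} as the candidates for R3C1.

1,4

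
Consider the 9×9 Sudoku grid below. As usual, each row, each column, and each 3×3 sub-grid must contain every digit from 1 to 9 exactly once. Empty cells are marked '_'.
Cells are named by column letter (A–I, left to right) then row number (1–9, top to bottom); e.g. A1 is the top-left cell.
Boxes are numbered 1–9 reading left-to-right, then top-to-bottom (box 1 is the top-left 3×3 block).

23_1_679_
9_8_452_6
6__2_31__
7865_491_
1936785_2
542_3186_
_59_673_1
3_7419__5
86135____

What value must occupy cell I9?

9

Cell I9 itself could take any of {4, 7, 9} by direct elimination.
Consider where 9 can go in box 9.
H7 is out (row 7 already has a 9).
G8 is out (row 8 already has a 9).
H8 is out (row 8 already has a 9).
G9 is out (column G already has a 9).
H9 is out (column H already has a 9).
So the only cell in box 9 that can hold 9 is I9.
Therefore I9 = 9.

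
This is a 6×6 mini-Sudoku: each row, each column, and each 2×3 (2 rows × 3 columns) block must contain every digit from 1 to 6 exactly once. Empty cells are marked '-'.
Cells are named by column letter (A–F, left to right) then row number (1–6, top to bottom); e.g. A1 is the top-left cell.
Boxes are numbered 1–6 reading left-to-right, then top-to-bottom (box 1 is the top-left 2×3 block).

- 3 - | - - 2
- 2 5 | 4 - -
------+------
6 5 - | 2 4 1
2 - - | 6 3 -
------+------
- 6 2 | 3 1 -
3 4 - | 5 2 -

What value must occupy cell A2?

1

Row 2 already contains {2, 4, 5}.
Column A already contains {2, 3, 6}.
Its 2×3 block (box 1) already contains {2, 3, 5}.
The only value from 1–6 not eliminated is 1, so A2 = 1.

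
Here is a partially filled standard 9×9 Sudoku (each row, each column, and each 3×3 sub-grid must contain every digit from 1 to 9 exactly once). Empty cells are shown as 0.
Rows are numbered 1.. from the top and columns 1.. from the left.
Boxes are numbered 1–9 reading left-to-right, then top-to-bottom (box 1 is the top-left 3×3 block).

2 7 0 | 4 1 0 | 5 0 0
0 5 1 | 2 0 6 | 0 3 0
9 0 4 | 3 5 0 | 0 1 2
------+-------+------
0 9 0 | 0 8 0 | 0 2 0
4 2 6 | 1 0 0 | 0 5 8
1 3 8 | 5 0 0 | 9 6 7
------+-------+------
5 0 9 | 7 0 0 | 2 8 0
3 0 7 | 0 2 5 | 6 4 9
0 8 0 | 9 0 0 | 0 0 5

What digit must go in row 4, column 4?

Row 4 already contains {2, 8, 9}.
Column 4 already contains {1, 2, 3, 4, 5, 7, 9}.
Its 3×3 block (box 5) already contains {1, 5, 8}.
The only value from 1–9 not eliminated is 6, so row 4, column 4 = 6.

6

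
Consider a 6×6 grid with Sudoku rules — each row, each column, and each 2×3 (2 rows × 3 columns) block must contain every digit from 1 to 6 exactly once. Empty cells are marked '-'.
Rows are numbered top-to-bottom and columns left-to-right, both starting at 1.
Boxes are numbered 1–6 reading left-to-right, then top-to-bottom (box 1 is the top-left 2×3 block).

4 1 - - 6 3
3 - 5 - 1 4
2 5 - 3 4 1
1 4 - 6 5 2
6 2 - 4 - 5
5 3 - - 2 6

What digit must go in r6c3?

Cell r6c3 itself could take any of {1, 4} by direct elimination.
Consider where 4 can go in row 6.
r6c4 is out (column 4 already has a 4).
So the only cell in row 6 that can hold 4 is r6c3.
Therefore r6c3 = 4.

4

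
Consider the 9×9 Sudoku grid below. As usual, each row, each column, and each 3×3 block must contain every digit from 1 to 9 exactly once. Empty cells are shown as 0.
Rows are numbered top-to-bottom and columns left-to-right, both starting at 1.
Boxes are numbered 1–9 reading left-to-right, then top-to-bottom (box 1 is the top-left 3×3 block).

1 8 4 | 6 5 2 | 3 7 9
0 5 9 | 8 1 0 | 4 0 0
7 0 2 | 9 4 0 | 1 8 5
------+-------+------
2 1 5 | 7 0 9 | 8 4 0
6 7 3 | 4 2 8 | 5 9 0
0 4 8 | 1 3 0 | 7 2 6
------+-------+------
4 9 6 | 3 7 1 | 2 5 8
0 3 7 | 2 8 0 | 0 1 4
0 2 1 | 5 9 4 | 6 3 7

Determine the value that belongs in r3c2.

Row 3 already contains {1, 2, 4, 5, 7, 8, 9}.
Column 2 already contains {1, 2, 3, 4, 5, 7, 8, 9}.
Its 3×3 block (box 1) already contains {1, 2, 4, 5, 7, 8, 9}.
The only value from 1–9 not eliminated is 6, so r3c2 = 6.

6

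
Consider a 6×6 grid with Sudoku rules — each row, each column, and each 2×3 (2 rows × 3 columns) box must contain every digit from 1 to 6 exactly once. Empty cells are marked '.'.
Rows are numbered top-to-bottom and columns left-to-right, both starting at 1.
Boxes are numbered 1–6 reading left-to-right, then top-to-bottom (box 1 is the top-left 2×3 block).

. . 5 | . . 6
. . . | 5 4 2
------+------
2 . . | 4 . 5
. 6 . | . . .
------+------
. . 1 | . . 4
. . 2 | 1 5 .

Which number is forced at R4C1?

Cell R4C1 itself could take any of {1, 3, 4, 5} by direct elimination.
Consider where 5 can go in box 3.
R3C2 is out (row 3 already has a 5).
R3C3 is out (row 3 already has a 5).
R4C3 is out (column 3 already has a 5).
So the only cell in box 3 that can hold 5 is R4C1.
Therefore R4C1 = 5.

5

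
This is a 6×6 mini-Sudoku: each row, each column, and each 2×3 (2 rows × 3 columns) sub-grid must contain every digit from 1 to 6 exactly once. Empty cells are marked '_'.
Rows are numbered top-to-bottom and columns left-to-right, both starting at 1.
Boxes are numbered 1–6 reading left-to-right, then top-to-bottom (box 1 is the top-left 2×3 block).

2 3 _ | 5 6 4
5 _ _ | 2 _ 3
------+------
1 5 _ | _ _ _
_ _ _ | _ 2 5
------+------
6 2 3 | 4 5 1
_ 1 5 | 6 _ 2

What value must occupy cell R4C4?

1

Cell R4C4 itself could take any of {1, 3} by direct elimination.
Consider where 1 can go in row 4.
R4C1 is out (column 1 already has a 1).
R4C2 is out (column 2 already has a 1).
R4C3 is out (box 3 already has a 1).
So the only cell in row 4 that can hold 1 is R4C4.
Therefore R4C4 = 1.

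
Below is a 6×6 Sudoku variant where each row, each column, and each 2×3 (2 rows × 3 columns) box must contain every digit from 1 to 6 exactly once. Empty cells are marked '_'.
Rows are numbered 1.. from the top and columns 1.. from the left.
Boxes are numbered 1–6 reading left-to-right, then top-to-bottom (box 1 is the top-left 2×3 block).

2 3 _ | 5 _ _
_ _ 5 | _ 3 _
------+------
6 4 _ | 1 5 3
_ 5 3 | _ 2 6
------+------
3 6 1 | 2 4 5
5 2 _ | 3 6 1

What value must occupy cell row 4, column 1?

Row 4 already contains {2, 3, 5, 6}.
Column 1 already contains {2, 3, 5, 6}.
Its 2×3 block (box 3) already contains {3, 4, 5, 6}.
The only value from 1–6 not eliminated is 1, so row 4, column 1 = 1.

1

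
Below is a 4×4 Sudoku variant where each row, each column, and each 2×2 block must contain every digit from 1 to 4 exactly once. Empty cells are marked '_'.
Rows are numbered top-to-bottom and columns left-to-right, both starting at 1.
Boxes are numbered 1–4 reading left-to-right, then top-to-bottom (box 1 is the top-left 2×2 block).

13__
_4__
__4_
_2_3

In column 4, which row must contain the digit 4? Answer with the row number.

Consider where 4 can go in column 4.
R2C4 is out (row 2 already has a 4).
R3C4 is out (row 3 already has a 4).
So the only cell in column 4 that can hold 4 is R1C4.
That is row 1.

1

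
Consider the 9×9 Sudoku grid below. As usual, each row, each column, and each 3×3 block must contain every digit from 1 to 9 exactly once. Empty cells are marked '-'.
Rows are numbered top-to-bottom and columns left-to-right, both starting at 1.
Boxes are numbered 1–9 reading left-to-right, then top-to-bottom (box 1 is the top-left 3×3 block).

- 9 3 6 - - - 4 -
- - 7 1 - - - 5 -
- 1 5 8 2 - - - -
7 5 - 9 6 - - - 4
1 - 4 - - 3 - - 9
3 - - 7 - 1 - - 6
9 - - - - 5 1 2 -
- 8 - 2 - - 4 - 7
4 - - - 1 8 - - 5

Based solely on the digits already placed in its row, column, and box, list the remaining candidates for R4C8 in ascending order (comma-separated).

1,3,8

Row 4 already contains {4, 5, 6, 7, 9}.
Column 8 already contains {2, 4, 5}.
Its 3×3 block (box 6) already contains {4, 6, 9}.
Removing those from 1–9 leaves {1, 3, 8} as the candidates for R4C8.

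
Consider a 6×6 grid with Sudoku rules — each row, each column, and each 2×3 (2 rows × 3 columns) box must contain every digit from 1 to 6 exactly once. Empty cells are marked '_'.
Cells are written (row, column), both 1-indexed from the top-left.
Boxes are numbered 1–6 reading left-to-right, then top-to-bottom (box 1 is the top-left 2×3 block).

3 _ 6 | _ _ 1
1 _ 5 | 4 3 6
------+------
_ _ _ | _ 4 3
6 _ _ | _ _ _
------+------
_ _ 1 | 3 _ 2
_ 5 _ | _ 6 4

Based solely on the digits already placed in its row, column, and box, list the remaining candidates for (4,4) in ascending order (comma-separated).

1,2,5

Row 4 already contains {6}.
Column 4 already contains {3, 4}.
Its 2×3 block (box 4) already contains {3, 4}.
Removing those from 1–6 leaves {1, 2, 5} as the candidates for (4,4).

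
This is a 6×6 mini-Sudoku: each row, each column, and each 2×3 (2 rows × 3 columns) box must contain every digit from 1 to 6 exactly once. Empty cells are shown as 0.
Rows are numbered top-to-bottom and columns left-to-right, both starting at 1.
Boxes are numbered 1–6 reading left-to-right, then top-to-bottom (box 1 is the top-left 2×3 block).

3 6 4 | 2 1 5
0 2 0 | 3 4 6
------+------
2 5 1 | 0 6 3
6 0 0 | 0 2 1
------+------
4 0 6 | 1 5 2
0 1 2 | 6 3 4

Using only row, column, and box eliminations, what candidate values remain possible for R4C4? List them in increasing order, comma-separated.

4,5

Row 4 already contains {1, 2, 6}.
Column 4 already contains {1, 2, 3, 6}.
Its 2×3 block (box 4) already contains {1, 2, 3, 6}.
Removing those from 1–6 leaves {4, 5} as the candidates for R4C4.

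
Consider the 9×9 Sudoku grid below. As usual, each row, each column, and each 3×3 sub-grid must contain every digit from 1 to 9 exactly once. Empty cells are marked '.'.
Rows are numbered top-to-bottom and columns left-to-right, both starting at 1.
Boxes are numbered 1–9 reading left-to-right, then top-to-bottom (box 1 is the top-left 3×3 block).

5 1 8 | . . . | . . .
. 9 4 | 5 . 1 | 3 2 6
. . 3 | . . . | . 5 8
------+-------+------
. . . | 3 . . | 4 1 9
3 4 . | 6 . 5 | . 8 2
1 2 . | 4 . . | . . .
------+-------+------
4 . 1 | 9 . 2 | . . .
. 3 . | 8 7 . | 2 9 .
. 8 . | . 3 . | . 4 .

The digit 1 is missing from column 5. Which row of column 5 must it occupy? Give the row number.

Consider where 1 can go in column 5.
R1C5 is out (row 1 already has a 1). R2C5 is out (row 2 already has a 1). R3C5 is out (box 2 already has a 1). R4C5 is out (row 4 already has a 1). The remaining empty cells in column 5 are similarly blocked.
So the only cell in column 5 that can hold 1 is R5C5.
That is row 5.

5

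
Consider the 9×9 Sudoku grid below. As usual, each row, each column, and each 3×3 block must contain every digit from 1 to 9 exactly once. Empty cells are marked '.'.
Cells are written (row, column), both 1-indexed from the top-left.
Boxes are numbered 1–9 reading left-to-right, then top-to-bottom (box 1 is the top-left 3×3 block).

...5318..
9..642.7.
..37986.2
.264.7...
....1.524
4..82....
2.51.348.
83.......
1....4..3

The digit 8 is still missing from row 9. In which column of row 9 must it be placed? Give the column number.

Consider where 8 can go in row 9.
(9,2) is out (box 7 already has a 8).
(9,3) is out (box 7 already has a 8).
(9,4) is out (column 4 already has a 8).
(9,7) is out (column 7 already has a 8).
(9,8) is out (column 8 already has a 8).
So the only cell in row 9 that can hold 8 is (9,5).
That is column 5.

5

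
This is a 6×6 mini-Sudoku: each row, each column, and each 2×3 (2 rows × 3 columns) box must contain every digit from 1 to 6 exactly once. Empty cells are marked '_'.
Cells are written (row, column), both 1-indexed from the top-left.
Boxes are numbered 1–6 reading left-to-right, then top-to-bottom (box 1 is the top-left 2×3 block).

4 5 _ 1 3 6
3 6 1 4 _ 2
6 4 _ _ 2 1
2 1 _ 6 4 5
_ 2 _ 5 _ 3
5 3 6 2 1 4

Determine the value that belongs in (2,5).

Row 2 already contains {1, 2, 3, 4, 6}.
Column 5 already contains {1, 2, 3, 4}.
Its 2×3 block (box 2) already contains {1, 2, 3, 4, 6}.
The only value from 1–6 not eliminated is 5, so (2,5) = 5.

5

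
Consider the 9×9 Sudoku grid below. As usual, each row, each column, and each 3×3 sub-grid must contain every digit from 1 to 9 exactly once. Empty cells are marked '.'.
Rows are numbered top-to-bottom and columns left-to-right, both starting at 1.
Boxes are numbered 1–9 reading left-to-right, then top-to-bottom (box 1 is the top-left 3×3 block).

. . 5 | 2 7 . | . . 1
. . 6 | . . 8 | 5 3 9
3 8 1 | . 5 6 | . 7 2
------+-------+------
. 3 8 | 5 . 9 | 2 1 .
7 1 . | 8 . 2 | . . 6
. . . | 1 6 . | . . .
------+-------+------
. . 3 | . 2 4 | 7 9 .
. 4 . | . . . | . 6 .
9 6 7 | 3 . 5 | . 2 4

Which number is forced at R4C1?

Cell R4C1 itself could take any of {4, 6} by direct elimination.
Consider where 6 can go in column 1.
R1C1 is out (box 1 already has a 6).
R2C1 is out (row 2 already has a 6).
R6C1 is out (row 6 already has a 6).
R7C1 is out (box 7 already has a 6).
R8C1 is out (row 8 already has a 6).
So the only cell in column 1 that can hold 6 is R4C1.
Therefore R4C1 = 6.

6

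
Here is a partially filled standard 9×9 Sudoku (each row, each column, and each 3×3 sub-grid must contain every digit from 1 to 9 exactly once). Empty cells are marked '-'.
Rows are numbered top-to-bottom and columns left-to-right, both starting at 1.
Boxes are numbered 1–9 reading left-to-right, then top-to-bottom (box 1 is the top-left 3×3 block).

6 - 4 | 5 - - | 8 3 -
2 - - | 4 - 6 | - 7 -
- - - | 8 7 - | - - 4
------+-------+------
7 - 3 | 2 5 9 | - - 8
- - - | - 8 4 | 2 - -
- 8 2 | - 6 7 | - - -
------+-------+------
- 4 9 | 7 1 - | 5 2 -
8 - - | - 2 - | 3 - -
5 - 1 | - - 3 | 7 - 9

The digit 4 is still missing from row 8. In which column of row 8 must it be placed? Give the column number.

8

Consider where 4 can go in row 8.
r8c2 is out (column 2 already has a 4).
r8c3 is out (column 3 already has a 4).
r8c4 is out (column 4 already has a 4).
r8c6 is out (column 6 already has a 4).
r8c9 is out (column 9 already has a 4).
So the only cell in row 8 that can hold 4 is r8c8.
That is column 8.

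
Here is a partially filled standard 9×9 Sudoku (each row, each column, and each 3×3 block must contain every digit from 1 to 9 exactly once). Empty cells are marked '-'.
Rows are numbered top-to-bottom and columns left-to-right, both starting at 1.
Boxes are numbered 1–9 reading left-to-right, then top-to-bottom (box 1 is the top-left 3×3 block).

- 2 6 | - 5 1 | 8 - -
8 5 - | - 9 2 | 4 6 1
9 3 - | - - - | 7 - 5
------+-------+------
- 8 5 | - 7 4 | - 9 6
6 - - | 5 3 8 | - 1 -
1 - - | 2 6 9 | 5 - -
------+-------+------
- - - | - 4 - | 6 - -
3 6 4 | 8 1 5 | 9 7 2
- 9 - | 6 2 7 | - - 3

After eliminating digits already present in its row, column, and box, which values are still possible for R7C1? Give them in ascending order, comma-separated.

2,5,7

Row 7 already contains {4, 6}.
Column 1 already contains {1, 3, 6, 8, 9}.
Its 3×3 block (box 7) already contains {3, 4, 6, 9}.
Removing those from 1–9 leaves {2, 5, 7} as the candidates for R7C1.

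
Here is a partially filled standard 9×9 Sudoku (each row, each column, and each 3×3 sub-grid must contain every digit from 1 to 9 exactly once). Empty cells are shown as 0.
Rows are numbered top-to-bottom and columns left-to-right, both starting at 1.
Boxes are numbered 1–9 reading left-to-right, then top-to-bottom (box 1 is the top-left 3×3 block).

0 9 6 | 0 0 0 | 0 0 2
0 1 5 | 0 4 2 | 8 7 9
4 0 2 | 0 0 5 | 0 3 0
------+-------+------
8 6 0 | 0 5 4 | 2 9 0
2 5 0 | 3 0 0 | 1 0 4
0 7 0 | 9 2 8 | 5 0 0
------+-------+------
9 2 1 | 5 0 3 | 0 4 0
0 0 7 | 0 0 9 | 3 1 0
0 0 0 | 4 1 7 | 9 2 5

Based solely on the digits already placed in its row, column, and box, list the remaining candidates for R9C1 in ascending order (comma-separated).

3,6

Row 9 already contains {1, 2, 4, 5, 7, 9}.
Column 1 already contains {2, 4, 8, 9}.
Its 3×3 block (box 7) already contains {1, 2, 7, 9}.
Removing those from 1–9 leaves {3, 6} as the candidates for R9C1.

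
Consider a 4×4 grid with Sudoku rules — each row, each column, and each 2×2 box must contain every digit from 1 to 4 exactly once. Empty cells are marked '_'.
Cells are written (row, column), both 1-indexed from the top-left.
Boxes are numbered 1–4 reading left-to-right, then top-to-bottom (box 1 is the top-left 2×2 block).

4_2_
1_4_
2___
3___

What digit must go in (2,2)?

Cell (2,2) itself could take any of {2, 3} by direct elimination.
Consider where 2 can go in column 2.
(1,2) is out (row 1 already has a 2).
(3,2) is out (row 3 already has a 2).
(4,2) is out (box 3 already has a 2).
So the only cell in column 2 that can hold 2 is (2,2).
Therefore (2,2) = 2.

2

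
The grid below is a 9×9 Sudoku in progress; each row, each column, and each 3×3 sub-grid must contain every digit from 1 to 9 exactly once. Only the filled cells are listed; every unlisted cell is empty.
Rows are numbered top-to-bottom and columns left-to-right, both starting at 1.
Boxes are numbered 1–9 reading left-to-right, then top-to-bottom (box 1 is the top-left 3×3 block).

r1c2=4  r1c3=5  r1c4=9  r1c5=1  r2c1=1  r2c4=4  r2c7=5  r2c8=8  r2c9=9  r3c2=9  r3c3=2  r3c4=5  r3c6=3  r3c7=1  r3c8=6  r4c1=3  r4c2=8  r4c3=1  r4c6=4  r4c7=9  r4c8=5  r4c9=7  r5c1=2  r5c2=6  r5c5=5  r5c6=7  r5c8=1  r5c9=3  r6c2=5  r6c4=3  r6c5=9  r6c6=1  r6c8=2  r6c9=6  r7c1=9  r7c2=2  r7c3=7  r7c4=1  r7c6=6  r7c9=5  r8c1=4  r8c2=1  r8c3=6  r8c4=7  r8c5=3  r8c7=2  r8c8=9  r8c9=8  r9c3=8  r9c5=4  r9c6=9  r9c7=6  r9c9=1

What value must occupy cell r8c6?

5

Row 8 already contains {1, 2, 3, 4, 6, 7, 8, 9}.
Column 6 already contains {1, 3, 4, 6, 7, 9}.
Its 3×3 block (box 8) already contains {1, 3, 4, 6, 7, 9}.
The only value from 1–9 not eliminated is 5, so r8c6 = 5.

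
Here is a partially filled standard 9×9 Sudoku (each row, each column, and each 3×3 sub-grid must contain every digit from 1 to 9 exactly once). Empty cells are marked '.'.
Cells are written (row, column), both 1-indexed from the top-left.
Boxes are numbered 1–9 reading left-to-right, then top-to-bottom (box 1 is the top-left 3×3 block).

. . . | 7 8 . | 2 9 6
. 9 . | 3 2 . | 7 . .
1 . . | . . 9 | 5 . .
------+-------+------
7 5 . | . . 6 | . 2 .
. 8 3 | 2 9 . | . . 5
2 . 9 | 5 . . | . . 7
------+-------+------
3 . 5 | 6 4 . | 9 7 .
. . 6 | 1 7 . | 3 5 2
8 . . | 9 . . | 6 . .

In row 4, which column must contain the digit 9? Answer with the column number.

9

Consider where 9 can go in row 4.
(4,3) is out (column 3 already has a 9).
(4,4) is out (column 4 already has a 9).
(4,5) is out (column 5 already has a 9).
(4,7) is out (column 7 already has a 9).
So the only cell in row 4 that can hold 9 is (4,9).
That is column 9.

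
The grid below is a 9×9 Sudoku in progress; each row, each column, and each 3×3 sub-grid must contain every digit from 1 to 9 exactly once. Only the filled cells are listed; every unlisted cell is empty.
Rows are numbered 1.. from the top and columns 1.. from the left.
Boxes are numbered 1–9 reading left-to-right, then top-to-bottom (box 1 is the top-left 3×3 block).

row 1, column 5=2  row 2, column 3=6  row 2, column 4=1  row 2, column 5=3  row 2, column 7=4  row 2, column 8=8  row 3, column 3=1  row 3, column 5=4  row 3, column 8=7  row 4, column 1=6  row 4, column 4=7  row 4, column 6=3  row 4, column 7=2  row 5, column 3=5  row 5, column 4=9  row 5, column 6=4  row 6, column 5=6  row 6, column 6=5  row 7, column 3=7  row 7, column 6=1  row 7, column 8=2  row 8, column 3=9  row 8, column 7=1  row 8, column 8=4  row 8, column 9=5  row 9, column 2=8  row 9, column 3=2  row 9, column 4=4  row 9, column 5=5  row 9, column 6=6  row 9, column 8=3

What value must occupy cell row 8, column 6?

2

Cell row 8, column 6 itself could take any of {2, 7, 8} by direct elimination.
Consider where 2 can go in column 6.
row 1, column 6 is out (row 1 already has a 2).
row 2, column 6 is out (box 2 already has a 2).
row 3, column 6 is out (box 2 already has a 2).
So the only cell in column 6 that can hold 2 is row 8, column 6.
Therefore row 8, column 6 = 2.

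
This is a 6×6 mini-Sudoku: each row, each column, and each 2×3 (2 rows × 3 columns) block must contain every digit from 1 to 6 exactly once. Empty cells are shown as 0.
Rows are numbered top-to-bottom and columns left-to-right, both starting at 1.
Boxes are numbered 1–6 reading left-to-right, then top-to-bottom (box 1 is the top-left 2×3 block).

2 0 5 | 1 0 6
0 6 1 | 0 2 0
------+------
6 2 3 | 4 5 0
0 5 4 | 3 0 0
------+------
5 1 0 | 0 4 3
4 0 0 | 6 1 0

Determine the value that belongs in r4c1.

Row 4 already contains {3, 4, 5}.
Column 1 already contains {2, 4, 5, 6}.
Its 2×3 block (box 3) already contains {2, 3, 4, 5, 6}.
The only value from 1–6 not eliminated is 1, so r4c1 = 1.

1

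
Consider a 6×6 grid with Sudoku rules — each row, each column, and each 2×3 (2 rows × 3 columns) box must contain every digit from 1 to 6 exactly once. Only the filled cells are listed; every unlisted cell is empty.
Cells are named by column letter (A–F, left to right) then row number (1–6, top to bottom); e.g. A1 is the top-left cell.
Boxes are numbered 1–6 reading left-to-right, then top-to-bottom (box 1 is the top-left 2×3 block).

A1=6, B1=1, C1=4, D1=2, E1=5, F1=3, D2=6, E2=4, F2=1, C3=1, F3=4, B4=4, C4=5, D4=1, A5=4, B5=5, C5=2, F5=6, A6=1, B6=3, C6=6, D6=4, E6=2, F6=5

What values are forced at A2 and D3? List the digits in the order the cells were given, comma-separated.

5,5

For A2:
  Consider where 5 can go in row 2.
  B2 is out (column B already has a 5).
  C2 is out (column C already has a 5).
  So the only cell in row 2 that can hold 5 is A2.
  So A2 = 5.
For D3:
  Consider where 5 can go in row 3.
  A3 is out (box 3 already has a 5).
  B3 is out (column B already has a 5).
  E3 is out (column E already has a 5).
  So the only cell in row 3 that can hold 5 is D3.
  So D3 = 5.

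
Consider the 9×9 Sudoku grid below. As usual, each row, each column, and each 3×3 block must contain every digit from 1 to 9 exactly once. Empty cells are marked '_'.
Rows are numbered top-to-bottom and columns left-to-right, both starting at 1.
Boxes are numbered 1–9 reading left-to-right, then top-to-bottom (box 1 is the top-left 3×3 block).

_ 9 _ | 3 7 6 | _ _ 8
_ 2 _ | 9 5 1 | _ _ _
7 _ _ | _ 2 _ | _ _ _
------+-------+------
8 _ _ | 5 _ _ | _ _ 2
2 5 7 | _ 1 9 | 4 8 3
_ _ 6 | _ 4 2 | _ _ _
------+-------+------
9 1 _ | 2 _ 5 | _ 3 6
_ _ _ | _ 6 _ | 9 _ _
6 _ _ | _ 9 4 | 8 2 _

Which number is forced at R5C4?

6

Row 5 already contains {1, 2, 3, 4, 5, 7, 8, 9}.
Column 4 already contains {2, 3, 5, 9}.
Its 3×3 block (box 5) already contains {1, 2, 4, 5, 9}.
The only value from 1–9 not eliminated is 6, so R5C4 = 6.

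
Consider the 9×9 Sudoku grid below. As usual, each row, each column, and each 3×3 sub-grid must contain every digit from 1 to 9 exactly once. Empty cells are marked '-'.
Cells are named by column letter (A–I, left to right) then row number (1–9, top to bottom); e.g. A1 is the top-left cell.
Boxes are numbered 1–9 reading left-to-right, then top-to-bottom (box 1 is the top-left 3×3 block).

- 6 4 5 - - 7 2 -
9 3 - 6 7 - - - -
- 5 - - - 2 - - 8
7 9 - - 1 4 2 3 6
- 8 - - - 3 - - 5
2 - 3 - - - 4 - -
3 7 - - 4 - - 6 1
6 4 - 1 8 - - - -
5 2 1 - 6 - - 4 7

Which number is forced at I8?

Cell I8 itself could take any of {2, 3, 9} by direct elimination.
Consider where 2 can go in box 9.
G7 is out (column G already has a 2).
G8 is out (column G already has a 2).
H8 is out (column H already has a 2).
G9 is out (row 9 already has a 2).
So the only cell in box 9 that can hold 2 is I8.
Therefore I8 = 2.

2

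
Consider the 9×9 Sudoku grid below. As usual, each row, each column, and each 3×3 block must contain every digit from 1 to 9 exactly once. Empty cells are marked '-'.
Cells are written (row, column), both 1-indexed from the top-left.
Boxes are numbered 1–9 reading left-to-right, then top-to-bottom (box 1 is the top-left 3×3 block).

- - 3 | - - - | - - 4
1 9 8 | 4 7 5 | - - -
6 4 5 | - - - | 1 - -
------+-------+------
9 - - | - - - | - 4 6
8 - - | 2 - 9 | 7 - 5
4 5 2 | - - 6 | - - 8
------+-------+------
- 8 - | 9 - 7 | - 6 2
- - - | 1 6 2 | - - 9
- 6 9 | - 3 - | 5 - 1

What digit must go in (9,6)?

Cell (9,6) itself could take any of {4, 8} by direct elimination.
Consider where 4 can go in column 6.
(1,6) is out (row 1 already has a 4).
(3,6) is out (row 3 already has a 4).
(4,6) is out (row 4 already has a 4).
So the only cell in column 6 that can hold 4 is (9,6).
Therefore (9,6) = 4.

4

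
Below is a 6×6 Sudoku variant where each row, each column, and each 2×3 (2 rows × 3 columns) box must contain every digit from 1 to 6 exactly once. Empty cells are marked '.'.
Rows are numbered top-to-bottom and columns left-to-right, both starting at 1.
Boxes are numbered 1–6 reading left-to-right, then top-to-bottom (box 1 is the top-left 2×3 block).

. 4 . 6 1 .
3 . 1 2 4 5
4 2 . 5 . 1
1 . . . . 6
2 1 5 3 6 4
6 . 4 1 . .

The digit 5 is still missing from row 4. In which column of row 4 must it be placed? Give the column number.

2

Consider where 5 can go in row 4.
R4C3 is out (column 3 already has a 5).
R4C4 is out (column 4 already has a 5).
R4C5 is out (box 4 already has a 5).
So the only cell in row 4 that can hold 5 is R4C2.
That is column 2.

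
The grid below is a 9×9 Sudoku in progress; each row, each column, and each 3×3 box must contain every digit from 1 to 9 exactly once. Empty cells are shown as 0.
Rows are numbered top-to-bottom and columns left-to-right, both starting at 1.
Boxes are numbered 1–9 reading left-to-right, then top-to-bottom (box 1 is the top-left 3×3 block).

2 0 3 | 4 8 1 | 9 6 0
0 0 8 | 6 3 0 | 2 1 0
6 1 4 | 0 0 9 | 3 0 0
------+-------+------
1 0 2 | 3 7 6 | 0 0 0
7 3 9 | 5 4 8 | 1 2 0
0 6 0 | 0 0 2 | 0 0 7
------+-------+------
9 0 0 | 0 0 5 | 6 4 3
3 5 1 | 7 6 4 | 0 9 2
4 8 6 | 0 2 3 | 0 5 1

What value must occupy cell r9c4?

Row 9 already contains {1, 2, 3, 4, 5, 6, 8}.
Column 4 already contains {3, 4, 5, 6, 7}.
Its 3×3 block (box 8) already contains {2, 3, 4, 5, 6, 7}.
The only value from 1–9 not eliminated is 9, so r9c4 = 9.

9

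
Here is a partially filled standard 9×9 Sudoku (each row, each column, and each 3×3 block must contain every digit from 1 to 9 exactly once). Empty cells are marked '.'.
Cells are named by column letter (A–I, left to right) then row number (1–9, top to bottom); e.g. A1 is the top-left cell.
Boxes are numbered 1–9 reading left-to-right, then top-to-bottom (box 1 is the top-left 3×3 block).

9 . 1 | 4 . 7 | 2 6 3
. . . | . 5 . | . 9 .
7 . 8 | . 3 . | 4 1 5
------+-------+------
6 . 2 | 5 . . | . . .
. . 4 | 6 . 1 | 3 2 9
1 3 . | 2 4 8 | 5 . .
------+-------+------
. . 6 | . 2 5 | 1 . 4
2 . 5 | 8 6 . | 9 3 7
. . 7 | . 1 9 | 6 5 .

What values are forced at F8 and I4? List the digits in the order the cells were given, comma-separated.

For F8:
  Row 8 already contains {2, 3, 5, 6, 7, 8, 9}.
  Column F already contains {1, 5, 7, 8, 9}.
  Its 3×3 block (box 8) already contains {1, 2, 5, 6, 8, 9}.
  The only value from 1–9 not eliminated is 4, so F8 = 4.
For I4:
  Consider where 1 can go in row 4.
  B4 is out (box 4 already has a 1).
  E4 is out (column E already has a 1).
  F4 is out (column F already has a 1).
  G4 is out (column G already has a 1).
  H4 is out (column H already has a 1).
  So the only cell in row 4 that can hold 1 is I4.
  So I4 = 1.

4,1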